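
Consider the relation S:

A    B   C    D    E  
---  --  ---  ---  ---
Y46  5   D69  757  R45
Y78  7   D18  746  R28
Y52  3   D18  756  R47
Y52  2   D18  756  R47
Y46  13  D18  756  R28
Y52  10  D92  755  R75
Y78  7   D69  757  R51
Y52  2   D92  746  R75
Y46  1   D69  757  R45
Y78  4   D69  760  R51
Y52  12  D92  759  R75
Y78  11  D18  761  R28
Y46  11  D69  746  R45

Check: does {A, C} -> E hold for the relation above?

Yes

(A=Y46, C=D69): 3 rows → E = R45, R45, R45 ✓
(A=Y78, C=D18): 2 rows → E = R28, R28 ✓
(A=Y52, C=D18): 2 rows → E = R47, R47 ✓
(A=Y46, C=D18): 1 row → E = R28 ✓
(A=Y52, C=D92): 3 rows → E = R75, R75, R75 ✓
(A=Y78, C=D69): 2 rows → E = R51, R51 ✓
Every {A, C} value is associated with a single E value, so {A, C} -> E holds.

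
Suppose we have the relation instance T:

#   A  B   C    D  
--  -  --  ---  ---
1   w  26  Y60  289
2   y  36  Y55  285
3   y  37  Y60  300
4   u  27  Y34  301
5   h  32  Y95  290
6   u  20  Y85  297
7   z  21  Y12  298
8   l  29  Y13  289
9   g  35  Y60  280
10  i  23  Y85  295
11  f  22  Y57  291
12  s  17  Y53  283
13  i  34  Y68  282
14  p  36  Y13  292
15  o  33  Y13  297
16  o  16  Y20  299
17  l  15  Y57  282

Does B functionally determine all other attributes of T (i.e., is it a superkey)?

No

Rows 2 and 14 have the same B value B=36 but are distinct tuples, so B does not determine every attribute — not a superkey.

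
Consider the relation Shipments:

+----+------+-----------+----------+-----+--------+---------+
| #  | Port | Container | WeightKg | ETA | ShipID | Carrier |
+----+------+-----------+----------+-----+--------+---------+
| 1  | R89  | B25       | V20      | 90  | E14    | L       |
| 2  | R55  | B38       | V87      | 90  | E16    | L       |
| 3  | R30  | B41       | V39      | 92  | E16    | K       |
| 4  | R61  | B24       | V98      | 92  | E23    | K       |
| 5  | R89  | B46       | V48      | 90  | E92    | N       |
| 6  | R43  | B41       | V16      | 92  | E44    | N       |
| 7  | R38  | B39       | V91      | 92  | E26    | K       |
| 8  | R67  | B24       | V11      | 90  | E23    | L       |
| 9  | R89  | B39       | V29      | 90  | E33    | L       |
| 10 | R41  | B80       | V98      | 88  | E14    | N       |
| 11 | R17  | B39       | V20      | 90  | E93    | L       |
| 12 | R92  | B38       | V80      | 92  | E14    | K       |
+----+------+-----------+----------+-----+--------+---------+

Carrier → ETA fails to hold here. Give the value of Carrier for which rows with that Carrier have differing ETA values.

N

Carrier=L: rows 1, 2, 8, 9, 11 → ETA = 90, 90, 90, 90, 90 ✓
Carrier=K: rows 3, 4, 7, 12 → ETA = 92, 92, 92, 92 ✓
Carrier=N: rows 5, 6, 10 → ETA takes values {90, 92, 88} — violation
The only Carrier value with inconsistent ETA is Carrier=N.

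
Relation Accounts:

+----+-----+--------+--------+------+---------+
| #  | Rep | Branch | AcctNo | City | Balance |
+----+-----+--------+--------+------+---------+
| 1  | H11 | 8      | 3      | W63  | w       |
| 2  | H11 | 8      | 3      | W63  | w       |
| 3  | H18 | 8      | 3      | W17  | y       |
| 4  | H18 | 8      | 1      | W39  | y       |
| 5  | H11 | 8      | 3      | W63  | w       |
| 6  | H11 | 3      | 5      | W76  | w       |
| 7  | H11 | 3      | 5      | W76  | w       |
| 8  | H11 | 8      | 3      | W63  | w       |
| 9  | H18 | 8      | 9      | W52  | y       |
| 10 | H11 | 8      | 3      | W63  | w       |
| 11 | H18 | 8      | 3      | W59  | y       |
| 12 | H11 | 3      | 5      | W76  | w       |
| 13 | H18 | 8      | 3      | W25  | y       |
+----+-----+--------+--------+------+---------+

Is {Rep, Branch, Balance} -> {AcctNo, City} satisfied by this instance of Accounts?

No

(Rep=H11, Branch=8, Balance=w): rows 1, 2, 5, 8, 10 → {AcctNo,City} = (3, W63), (3, W63), (3, W63), (3, W63), (3, W63) ✓
(Rep=H18, Branch=8, Balance=y): rows 3, 4, 9, 11, 13 → {AcctNo,City} takes values {(3, W17), (1, W39), (9, W52), (3, W59), (3, W25)} — violation
(Rep=H11, Branch=3, Balance=w): rows 6, 7, 12 → {AcctNo,City} = (5, W76), (5, W76), (5, W76) ✓
Two rows agree on {Rep, Branch, Balance} but differ on {AcctNo, City}, so {Rep, Branch, Balance} -> {AcctNo, City} does not hold.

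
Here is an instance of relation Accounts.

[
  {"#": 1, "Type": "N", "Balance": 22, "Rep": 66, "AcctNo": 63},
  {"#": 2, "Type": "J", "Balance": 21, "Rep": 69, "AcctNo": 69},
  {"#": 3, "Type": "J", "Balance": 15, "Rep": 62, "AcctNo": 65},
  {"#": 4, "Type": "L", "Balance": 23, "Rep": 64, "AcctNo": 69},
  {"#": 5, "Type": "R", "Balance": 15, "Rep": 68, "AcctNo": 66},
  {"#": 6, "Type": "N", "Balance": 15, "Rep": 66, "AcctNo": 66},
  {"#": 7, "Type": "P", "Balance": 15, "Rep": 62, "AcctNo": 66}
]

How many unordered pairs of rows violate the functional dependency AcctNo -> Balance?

1

AcctNo=69: violating pairs (2,4) — 1 pair.
AcctNo=66: all 3 rows agree on Balance — 0 pairs.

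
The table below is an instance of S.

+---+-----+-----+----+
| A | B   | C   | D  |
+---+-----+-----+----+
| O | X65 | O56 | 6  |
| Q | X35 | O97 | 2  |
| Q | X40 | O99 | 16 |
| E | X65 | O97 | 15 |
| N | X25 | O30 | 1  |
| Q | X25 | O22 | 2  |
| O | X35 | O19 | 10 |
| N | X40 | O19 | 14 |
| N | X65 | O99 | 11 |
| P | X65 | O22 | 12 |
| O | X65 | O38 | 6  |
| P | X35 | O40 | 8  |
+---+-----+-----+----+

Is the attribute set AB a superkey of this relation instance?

Two distinct rows share (A=O, B=X65), so AB does not determine every attribute — not a superkey.

No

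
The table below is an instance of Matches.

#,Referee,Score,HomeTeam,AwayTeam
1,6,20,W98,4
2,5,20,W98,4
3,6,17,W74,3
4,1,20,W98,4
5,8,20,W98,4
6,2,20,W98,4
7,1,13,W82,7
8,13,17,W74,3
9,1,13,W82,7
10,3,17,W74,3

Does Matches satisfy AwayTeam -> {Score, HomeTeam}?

AwayTeam=4: rows 1, 2, 4, 5, 6 → {Score,HomeTeam} = (20, W98), (20, W98), (20, W98), (20, W98), (20, W98) ✓
AwayTeam=3: rows 3, 8, 10 → {Score,HomeTeam} = (17, W74), (17, W74), (17, W74) ✓
AwayTeam=7: rows 7, 9 → {Score,HomeTeam} = (13, W82), (13, W82) ✓
Every AwayTeam value is associated with a single {Score, HomeTeam} value, so AwayTeam -> {Score, HomeTeam} holds.

Yes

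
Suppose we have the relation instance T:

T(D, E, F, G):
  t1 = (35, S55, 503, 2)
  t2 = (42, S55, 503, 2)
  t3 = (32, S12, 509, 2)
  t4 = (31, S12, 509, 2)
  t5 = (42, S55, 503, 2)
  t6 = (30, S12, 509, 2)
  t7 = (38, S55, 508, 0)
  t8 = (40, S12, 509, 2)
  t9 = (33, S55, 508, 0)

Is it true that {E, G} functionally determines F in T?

Yes

(E=S55, G=2): rows 1, 2, 5 → F = 503, 503, 503 ✓
(E=S12, G=2): rows 3, 4, 6, 8 → F = 509, 509, 509, 509 ✓
(E=S55, G=0): rows 7, 9 → F = 508, 508 ✓
Every {E, G} value is associated with a single F value, so {E, G} → F holds.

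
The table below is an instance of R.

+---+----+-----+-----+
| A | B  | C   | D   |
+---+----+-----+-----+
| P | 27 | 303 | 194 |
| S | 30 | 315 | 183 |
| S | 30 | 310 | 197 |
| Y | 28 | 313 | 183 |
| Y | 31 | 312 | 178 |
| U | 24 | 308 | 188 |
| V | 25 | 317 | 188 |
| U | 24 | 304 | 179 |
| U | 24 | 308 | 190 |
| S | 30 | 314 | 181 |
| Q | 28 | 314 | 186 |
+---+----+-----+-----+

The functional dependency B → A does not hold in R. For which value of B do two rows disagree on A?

28

B=27: 1 row → A = P ✓
B=30: 3 rows → A = S, S, S ✓
B=28: 2 rows → A takes values {Y, Q} — violation
B=31: 1 row → A = Y ✓
B=24: 3 rows → A = U, U, U ✓
B=25: 1 row → A = V ✓
The only B value with inconsistent A is B=28.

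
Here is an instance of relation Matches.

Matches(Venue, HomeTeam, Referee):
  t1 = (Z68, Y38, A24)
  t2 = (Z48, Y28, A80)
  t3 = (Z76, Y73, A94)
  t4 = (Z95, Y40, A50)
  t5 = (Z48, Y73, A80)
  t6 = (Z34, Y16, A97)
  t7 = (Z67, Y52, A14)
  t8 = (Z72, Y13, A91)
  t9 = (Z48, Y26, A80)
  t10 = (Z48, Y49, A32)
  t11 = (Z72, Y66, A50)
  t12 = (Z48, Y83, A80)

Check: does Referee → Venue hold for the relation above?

No

Referee=A24: row 1 → Venue = Z68 ✓
Referee=A80: rows 2, 5, 9, 12 → Venue = Z48, Z48, Z48, Z48 ✓
Referee=A94: row 3 → Venue = Z76 ✓
Referee=A50: rows 4, 11 → Venue takes values {Z95, Z72} — violation
Referee=A97: row 6 → Venue = Z34 ✓
Referee=A14: row 7 → Venue = Z67 ✓
Referee=A91: row 8 → Venue = Z72 ✓
Referee=A32: row 10 → Venue = Z48 ✓
Two rows agree on Referee but differ on Venue, so Referee → Venue does not hold.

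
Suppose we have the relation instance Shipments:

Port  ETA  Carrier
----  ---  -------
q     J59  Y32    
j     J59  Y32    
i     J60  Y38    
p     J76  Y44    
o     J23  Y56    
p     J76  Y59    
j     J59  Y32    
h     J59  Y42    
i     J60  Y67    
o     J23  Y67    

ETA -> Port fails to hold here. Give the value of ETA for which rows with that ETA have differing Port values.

J59

ETA=J59: 4 rows → Port takes values {q, j, h} — violation
ETA=J60: 2 rows → Port = i, i ✓
ETA=J76: 2 rows → Port = p, p ✓
ETA=J23: 2 rows → Port = o, o ✓
The only ETA value with inconsistent Port is ETA=J59.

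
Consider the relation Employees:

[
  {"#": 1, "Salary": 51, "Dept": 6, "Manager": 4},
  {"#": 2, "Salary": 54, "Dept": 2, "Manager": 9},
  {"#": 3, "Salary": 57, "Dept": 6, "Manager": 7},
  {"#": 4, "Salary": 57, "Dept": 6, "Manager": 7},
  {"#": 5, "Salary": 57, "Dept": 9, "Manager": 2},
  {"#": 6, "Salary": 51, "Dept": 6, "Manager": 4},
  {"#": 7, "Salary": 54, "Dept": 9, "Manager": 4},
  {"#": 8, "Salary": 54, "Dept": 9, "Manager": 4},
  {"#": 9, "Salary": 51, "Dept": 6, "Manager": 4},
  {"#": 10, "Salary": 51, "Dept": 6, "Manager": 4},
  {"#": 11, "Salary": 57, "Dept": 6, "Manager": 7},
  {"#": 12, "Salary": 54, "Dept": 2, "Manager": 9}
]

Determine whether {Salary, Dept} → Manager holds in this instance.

Yes

(Salary=51, Dept=6): rows 1, 6, 9, 10 → Manager = 4, 4, 4, 4 ✓
(Salary=54, Dept=2): rows 2, 12 → Manager = 9, 9 ✓
(Salary=57, Dept=6): rows 3, 4, 11 → Manager = 7, 7, 7 ✓
(Salary=57, Dept=9): row 5 → Manager = 2 ✓
(Salary=54, Dept=9): rows 7, 8 → Manager = 4, 4 ✓
Every {Salary, Dept} value is associated with a single Manager value, so {Salary, Dept} → Manager holds.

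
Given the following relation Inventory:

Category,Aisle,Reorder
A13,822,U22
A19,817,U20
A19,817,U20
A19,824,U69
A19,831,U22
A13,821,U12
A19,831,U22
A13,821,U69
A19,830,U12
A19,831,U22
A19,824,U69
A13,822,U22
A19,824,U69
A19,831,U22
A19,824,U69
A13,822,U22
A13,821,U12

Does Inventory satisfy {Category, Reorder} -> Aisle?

Yes

(Category=A13, Reorder=U22): 3 rows → Aisle = 822, 822, 822 ✓
(Category=A19, Reorder=U20): 2 rows → Aisle = 817, 817 ✓
(Category=A19, Reorder=U69): 4 rows → Aisle = 824, 824, 824, 824 ✓
(Category=A19, Reorder=U22): 4 rows → Aisle = 831, 831, 831, 831 ✓
(Category=A13, Reorder=U12): 2 rows → Aisle = 821, 821 ✓
(Category=A13, Reorder=U69): 1 row → Aisle = 821 ✓
(Category=A19, Reorder=U12): 1 row → Aisle = 830 ✓
Every {Category, Reorder} value is associated with a single Aisle value, so {Category, Reorder} -> Aisle holds.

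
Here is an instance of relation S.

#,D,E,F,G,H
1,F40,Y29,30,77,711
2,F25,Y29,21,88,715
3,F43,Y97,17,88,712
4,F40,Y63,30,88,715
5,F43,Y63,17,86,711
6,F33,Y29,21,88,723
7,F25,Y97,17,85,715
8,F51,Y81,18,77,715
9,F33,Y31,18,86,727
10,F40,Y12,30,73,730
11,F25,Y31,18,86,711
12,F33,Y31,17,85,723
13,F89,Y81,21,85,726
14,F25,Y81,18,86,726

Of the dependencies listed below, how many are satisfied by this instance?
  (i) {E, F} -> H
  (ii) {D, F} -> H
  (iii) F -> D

(i) {E, F} -> H: (E=Y29, F=21): rows 2, 6 → H takes values {715, 723} — violation; (E=Y97, F=17): rows 3, 7 → H takes values {712, 715} — violation; (E=Y81, F=18): rows 8, 14 → H takes values {715, 726} — violation; (E=Y31, F=18): rows 9, 11 → H takes values {727, 711} — violation — fails.
(ii) {D, F} -> H: (D=F40, F=30): rows 1, 4, 10 → H takes values {711, 715, 730} — violation; (D=F43, F=17): rows 3, 5 → H takes values {712, 711} — violation; (D=F25, F=18): rows 11, 14 → H takes values {711, 726} — violation — fails.
(iii) F -> D: F=21: rows 2, 6, 13 → D takes values {F25, F33, F89} — violation; F=17: rows 3, 5, 7, 12 → D takes values {F43, F25, F33} — violation; F=18: rows 8, 9, 11, 14 → D takes values {F51, F33, F25} — violation — fails.
None of the 3 dependencies hold.

0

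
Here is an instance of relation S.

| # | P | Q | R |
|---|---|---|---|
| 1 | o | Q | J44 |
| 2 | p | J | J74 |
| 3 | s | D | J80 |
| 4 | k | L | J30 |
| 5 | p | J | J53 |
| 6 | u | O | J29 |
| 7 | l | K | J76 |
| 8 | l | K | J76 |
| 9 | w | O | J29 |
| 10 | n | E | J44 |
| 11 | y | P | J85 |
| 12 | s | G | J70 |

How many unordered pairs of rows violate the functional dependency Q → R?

Q=J: violating pairs (2,5) — 1 pair.
Q=O: all 2 rows agree on R — 0 pairs.
Q=K: all 2 rows agree on R — 0 pairs.

1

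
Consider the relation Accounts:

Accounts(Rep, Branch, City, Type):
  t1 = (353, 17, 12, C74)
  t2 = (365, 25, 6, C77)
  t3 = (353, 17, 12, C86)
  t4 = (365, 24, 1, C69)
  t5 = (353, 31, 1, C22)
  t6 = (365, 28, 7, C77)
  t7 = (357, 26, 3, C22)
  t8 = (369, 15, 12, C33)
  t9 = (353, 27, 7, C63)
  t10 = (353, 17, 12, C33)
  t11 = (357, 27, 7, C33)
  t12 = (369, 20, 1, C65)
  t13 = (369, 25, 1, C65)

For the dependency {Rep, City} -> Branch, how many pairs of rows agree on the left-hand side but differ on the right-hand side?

1

(Rep=353, City=12): all 3 rows agree on Branch — 0 pairs.
(Rep=369, City=1): violating pairs (12,13) — 1 pair.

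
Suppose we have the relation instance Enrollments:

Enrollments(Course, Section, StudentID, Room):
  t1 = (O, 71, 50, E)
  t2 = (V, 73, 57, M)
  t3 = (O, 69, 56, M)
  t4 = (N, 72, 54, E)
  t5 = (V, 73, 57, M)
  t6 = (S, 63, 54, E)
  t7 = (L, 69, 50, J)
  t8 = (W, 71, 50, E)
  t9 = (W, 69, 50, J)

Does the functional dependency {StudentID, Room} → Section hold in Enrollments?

(StudentID=50, Room=E): rows 1, 8 → Section = 71, 71 ✓
(StudentID=57, Room=M): rows 2, 5 → Section = 73, 73 ✓
(StudentID=56, Room=M): row 3 → Section = 69 ✓
(StudentID=54, Room=E): rows 4, 6 → Section takes values {72, 63} — violation
(StudentID=50, Room=J): rows 7, 9 → Section = 69, 69 ✓
Two rows agree on {StudentID, Room} but differ on Section, so {StudentID, Room} → Section does not hold.

No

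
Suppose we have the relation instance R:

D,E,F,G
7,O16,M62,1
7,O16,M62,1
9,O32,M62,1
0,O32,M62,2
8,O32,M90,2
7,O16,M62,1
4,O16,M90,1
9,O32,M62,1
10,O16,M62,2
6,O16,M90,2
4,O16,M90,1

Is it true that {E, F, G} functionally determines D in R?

(E=O16, F=M62, G=1): 3 rows → D = 7, 7, 7 ✓
(E=O32, F=M62, G=1): 2 rows → D = 9, 9 ✓
(E=O32, F=M62, G=2): 1 row → D = 0 ✓
(E=O32, F=M90, G=2): 1 row → D = 8 ✓
(E=O16, F=M90, G=1): 2 rows → D = 4, 4 ✓
(E=O16, F=M62, G=2): 1 row → D = 10 ✓
(E=O16, F=M90, G=2): 1 row → D = 6 ✓
Every {E, F, G} value is associated with a single D value, so {E, F, G} -> D holds.

Yes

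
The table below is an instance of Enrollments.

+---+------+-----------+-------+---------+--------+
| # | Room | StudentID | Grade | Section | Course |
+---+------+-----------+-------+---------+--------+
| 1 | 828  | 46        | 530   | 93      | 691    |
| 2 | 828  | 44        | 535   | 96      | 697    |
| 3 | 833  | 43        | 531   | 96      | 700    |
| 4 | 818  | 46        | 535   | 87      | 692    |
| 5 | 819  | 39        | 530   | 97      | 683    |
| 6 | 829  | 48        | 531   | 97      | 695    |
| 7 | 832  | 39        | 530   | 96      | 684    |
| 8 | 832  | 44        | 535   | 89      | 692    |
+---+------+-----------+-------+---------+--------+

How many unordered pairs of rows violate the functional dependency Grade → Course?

6

Grade=530: violating pairs (1,5), (1,7), (5,7) — 3 pairs.
Grade=535: violating pairs (2,4), (2,8) — 2 pairs.
Grade=531: violating pairs (3,6) — 1 pair.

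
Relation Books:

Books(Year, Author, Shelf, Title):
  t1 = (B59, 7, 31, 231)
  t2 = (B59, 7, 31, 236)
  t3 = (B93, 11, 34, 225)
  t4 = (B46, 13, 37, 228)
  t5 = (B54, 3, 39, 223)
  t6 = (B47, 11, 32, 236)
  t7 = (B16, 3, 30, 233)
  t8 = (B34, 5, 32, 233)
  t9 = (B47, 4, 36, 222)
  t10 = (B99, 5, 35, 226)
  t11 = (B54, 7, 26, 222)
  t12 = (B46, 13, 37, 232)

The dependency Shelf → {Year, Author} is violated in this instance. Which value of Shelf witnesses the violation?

Shelf=31: rows 1, 2 → {Year,Author} = (B59, 7), (B59, 7) ✓
Shelf=34: row 3 → {Year,Author} = (B93, 11) ✓
Shelf=37: rows 4, 12 → {Year,Author} = (B46, 13), (B46, 13) ✓
Shelf=39: row 5 → {Year,Author} = (B54, 3) ✓
Shelf=32: rows 6, 8 → {Year,Author} takes values {(B47, 11), (B34, 5)} — violation
Shelf=30: row 7 → {Year,Author} = (B16, 3) ✓
Shelf=36: row 9 → {Year,Author} = (B47, 4) ✓
Shelf=35: row 10 → {Year,Author} = (B99, 5) ✓
Shelf=26: row 11 → {Year,Author} = (B54, 7) ✓
The only Shelf value with inconsistent RHS is Shelf=32.

32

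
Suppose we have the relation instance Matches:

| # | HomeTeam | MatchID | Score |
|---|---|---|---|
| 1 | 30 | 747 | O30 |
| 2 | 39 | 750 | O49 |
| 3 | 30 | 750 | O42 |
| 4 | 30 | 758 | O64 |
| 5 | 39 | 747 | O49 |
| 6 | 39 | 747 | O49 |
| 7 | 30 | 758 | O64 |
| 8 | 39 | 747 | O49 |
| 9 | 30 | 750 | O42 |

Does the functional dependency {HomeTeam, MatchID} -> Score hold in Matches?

Yes

(HomeTeam=30, MatchID=747): row 1 → Score = O30 ✓
(HomeTeam=39, MatchID=750): row 2 → Score = O49 ✓
(HomeTeam=30, MatchID=750): rows 3, 9 → Score = O42, O42 ✓
(HomeTeam=30, MatchID=758): rows 4, 7 → Score = O64, O64 ✓
(HomeTeam=39, MatchID=747): rows 5, 6, 8 → Score = O49, O49, O49 ✓
Every {HomeTeam, MatchID} value is associated with a single Score value, so {HomeTeam, MatchID} -> Score holds.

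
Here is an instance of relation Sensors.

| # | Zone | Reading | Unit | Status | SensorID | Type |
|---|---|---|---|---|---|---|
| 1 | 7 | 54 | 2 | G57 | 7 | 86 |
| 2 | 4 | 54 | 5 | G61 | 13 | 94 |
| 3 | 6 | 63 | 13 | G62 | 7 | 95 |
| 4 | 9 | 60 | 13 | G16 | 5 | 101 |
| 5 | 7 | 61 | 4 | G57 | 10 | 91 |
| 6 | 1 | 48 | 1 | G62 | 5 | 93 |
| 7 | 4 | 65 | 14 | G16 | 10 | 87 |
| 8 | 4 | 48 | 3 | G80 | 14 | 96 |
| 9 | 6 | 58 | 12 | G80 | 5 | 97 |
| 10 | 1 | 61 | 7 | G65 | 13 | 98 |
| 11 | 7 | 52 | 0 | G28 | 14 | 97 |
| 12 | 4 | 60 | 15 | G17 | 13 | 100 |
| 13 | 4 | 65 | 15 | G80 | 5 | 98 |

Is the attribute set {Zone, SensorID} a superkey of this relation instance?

Rows 2 and 12 have the same {Zone, SensorID} value (Zone=4, SensorID=13) but are distinct tuples, so {Zone, SensorID} does not determine every attribute — not a superkey.

No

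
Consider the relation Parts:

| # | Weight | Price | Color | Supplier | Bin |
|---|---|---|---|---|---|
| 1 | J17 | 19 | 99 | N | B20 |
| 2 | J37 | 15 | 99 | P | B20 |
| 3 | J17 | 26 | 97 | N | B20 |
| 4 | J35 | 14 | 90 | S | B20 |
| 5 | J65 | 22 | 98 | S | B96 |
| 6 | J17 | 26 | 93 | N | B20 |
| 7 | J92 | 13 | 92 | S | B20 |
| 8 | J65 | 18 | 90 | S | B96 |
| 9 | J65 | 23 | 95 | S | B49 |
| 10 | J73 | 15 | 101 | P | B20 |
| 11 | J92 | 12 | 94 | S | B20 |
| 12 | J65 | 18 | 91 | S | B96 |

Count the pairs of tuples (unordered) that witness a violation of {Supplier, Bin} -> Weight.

3

(Supplier=N, Bin=B20): all 3 rows agree on Weight — 0 pairs.
(Supplier=P, Bin=B20): violating pairs (2,10) — 1 pair.
(Supplier=S, Bin=B20): violating pairs (4,7), (4,11) — 2 pairs.
(Supplier=S, Bin=B96): all 3 rows agree on Weight — 0 pairs.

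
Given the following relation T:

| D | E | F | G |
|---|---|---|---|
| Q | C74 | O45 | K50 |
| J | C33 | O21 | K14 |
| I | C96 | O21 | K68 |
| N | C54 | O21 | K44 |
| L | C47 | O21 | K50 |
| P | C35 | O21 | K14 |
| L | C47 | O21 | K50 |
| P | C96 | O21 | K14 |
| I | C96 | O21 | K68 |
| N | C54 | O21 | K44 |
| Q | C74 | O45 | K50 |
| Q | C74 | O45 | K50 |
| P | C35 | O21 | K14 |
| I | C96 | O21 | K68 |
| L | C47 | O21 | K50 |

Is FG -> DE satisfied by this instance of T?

No

(F=O45, G=K50): 3 rows → {D,E} = (Q, C74), (Q, C74), (Q, C74) ✓
(F=O21, G=K14): 4 rows → {D,E} takes values {(J, C33), (P, C35), (P, C96)} — violation
(F=O21, G=K68): 3 rows → {D,E} = (I, C96), (I, C96), (I, C96) ✓
(F=O21, G=K44): 2 rows → {D,E} = (N, C54), (N, C54) ✓
(F=O21, G=K50): 3 rows → {D,E} = (L, C47), (L, C47), (L, C47) ✓
Two rows agree on FG but differ on DE, so FG -> DE does not hold.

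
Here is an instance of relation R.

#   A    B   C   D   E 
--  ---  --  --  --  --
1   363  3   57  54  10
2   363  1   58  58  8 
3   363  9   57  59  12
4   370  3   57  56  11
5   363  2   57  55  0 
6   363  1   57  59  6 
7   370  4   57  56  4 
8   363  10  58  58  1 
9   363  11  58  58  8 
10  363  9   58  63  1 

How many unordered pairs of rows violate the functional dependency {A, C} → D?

(A=363, C=57): violating pairs (1,3), (1,5), (1,6), (3,5), (5,6) — 5 pairs.
(A=363, C=58): violating pairs (2,10), (8,10), (9,10) — 3 pairs.
(A=370, C=57): all 2 rows agree on D — 0 pairs.

8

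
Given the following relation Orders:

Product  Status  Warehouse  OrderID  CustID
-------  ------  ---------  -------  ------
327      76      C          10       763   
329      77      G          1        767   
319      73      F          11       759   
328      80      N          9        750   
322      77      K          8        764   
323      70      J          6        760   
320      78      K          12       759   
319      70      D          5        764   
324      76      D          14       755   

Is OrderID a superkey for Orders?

Yes

All 9 rows have distinct OrderID values, so OrderID → (all attributes) holds and OrderID is a superkey.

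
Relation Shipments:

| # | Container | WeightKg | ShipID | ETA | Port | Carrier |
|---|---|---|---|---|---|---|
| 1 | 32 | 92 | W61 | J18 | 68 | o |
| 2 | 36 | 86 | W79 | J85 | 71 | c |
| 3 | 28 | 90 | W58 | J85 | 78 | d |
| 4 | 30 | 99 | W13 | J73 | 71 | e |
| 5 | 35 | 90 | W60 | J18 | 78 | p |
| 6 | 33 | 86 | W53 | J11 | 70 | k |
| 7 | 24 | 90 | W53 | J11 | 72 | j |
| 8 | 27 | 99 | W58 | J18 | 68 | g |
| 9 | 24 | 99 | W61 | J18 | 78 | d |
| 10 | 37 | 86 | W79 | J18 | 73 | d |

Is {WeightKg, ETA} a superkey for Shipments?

Rows 8 and 9 have the same {WeightKg, ETA} value (WeightKg=99, ETA=J18) but are distinct tuples, so {WeightKg, ETA} does not determine every attribute — not a superkey.

No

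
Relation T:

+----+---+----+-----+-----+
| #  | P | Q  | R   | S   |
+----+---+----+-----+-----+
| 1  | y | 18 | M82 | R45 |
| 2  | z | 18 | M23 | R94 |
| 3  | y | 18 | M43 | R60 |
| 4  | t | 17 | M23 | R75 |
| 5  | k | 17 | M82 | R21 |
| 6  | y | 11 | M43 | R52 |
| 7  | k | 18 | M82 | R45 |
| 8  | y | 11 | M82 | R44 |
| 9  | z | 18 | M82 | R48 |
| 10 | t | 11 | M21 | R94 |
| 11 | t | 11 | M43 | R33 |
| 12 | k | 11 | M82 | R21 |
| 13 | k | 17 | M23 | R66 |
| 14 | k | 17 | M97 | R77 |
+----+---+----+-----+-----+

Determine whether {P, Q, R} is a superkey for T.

All 14 rows have distinct {P, Q, R} values, so {P, Q, R} → (all attributes) holds and {P, Q, R} is a superkey.

Yes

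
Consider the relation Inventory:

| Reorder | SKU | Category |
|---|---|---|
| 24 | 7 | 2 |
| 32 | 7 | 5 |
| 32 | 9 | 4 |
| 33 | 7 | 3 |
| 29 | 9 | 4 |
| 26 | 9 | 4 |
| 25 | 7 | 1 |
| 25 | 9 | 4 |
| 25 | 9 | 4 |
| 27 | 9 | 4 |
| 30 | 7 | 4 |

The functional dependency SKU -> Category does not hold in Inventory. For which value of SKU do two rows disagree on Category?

7

SKU=7: 5 rows → Category takes values {2, 5, 3, 1, 4} — violation
SKU=9: 6 rows → Category = 4, 4, 4, 4, 4, 4 ✓
The only SKU value with inconsistent Category is SKU=7.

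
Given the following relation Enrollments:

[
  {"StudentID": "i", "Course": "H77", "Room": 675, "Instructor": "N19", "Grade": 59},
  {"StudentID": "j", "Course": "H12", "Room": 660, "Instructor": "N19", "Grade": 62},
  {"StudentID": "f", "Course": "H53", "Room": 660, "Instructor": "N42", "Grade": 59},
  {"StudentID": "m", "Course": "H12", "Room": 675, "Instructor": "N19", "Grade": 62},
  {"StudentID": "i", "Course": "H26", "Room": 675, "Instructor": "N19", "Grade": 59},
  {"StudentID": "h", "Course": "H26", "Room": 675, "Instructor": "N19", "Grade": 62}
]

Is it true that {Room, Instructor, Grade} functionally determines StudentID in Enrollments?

(Room=675, Instructor=N19, Grade=59): 2 rows → StudentID = i, i ✓
(Room=660, Instructor=N19, Grade=62): 1 row → StudentID = j ✓
(Room=660, Instructor=N42, Grade=59): 1 row → StudentID = f ✓
(Room=675, Instructor=N19, Grade=62): 2 rows → StudentID takes values {m, h} — violation
Two rows agree on {Room, Instructor, Grade} but differ on StudentID, so {Room, Instructor, Grade} -> StudentID does not hold.

No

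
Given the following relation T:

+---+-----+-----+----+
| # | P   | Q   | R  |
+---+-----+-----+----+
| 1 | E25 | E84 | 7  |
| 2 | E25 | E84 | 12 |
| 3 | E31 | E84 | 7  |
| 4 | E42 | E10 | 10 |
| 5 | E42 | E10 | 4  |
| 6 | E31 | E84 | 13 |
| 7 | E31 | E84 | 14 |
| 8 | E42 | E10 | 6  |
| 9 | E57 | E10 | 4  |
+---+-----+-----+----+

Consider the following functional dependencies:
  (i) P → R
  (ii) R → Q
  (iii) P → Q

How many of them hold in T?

(i) P → R: P=E25: rows 1, 2 → R takes values {7, 12} — violation; P=E31: rows 3, 6, 7 → R takes values {7, 13, 14} — violation; P=E42: rows 4, 5, 8 → R takes values {10, 4, 6} — violation — fails.
(ii) R → Q: every LHS value maps to a single RHS value — holds.
(iii) P → Q: every LHS value maps to a single RHS value — holds.
2 of the 3 dependencies hold.

2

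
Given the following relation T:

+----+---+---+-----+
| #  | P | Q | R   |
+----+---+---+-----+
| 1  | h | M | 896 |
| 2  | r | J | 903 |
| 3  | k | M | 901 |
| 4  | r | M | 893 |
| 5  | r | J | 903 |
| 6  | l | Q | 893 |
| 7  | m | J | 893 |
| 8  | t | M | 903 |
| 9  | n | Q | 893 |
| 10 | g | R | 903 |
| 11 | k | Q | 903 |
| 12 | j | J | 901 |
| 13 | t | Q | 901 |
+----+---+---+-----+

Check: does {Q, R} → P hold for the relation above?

No

(Q=M, R=896): row 1 → P = h ✓
(Q=J, R=903): rows 2, 5 → P = r, r ✓
(Q=M, R=901): row 3 → P = k ✓
(Q=M, R=893): row 4 → P = r ✓
(Q=Q, R=893): rows 6, 9 → P takes values {l, n} — violation
(Q=J, R=893): row 7 → P = m ✓
(Q=M, R=903): row 8 → P = t ✓
(Q=R, R=903): row 10 → P = g ✓
(Q=Q, R=903): row 11 → P = k ✓
(Q=J, R=901): row 12 → P = j ✓
(Q=Q, R=901): row 13 → P = t ✓
Two rows agree on {Q, R} but differ on P, so {Q, R} → P does not hold.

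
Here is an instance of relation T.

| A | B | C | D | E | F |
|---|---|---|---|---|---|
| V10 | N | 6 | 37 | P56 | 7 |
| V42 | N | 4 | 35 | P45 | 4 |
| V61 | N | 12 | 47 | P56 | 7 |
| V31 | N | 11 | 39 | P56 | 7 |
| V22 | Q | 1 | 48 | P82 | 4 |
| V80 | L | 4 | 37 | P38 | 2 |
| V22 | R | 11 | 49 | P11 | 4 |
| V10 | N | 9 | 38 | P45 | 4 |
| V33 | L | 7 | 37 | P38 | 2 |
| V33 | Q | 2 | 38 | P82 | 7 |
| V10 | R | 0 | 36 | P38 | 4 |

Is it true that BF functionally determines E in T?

No

(B=N, F=7): 3 rows → E = P56, P56, P56 ✓
(B=N, F=4): 2 rows → E = P45, P45 ✓
(B=Q, F=4): 1 row → E = P82 ✓
(B=L, F=2): 2 rows → E = P38, P38 ✓
(B=R, F=4): 2 rows → E takes values {P11, P38} — violation
(B=Q, F=7): 1 row → E = P82 ✓
Two rows agree on BF but differ on E, so BF → E does not hold.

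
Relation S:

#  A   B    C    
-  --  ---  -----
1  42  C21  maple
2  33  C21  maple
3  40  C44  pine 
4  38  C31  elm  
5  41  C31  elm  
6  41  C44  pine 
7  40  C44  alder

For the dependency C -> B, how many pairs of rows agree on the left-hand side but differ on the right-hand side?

C=maple: all 2 rows agree on B — 0 pairs.
C=pine: all 2 rows agree on B — 0 pairs.
C=elm: all 2 rows agree on B — 0 pairs.

0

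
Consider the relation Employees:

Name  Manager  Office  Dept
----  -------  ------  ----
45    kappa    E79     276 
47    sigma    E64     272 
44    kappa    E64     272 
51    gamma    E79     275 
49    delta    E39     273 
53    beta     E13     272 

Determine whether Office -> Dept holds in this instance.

No

Office=E79: 2 rows → Dept takes values {276, 275} — violation
Office=E64: 2 rows → Dept = 272, 272 ✓
Office=E39: 1 row → Dept = 273 ✓
Office=E13: 1 row → Dept = 272 ✓
Two rows agree on Office but differ on Dept, so Office -> Dept does not hold.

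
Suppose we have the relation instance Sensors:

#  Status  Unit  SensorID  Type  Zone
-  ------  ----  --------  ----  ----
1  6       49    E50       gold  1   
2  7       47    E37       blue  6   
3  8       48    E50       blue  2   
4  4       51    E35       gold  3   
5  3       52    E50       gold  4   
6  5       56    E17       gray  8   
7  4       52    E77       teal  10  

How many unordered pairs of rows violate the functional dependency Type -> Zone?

4

Type=gold: violating pairs (1,4), (1,5), (4,5) — 3 pairs.
Type=blue: violating pairs (2,3) — 1 pair.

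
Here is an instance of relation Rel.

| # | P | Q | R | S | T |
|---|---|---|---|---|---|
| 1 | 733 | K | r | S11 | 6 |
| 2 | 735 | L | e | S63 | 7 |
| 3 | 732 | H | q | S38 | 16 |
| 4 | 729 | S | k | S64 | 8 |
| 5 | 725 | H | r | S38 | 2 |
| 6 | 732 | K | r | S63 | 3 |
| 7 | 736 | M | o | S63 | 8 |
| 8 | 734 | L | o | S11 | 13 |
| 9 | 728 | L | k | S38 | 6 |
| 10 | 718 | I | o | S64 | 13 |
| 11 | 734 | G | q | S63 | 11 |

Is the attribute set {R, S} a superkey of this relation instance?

All 11 rows have distinct {R, S} values, so {R, S} → (all attributes) holds and {R, S} is a superkey.

Yes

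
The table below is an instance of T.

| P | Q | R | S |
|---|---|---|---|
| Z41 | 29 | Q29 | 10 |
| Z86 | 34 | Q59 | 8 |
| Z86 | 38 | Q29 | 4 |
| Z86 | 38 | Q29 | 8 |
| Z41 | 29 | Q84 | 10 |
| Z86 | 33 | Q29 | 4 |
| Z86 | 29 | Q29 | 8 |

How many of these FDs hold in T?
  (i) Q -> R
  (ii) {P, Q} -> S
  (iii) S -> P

1

(i) Q -> R: Q=29: 3 rows → R takes values {Q29, Q84} — violation — fails.
(ii) {P, Q} -> S: (P=Z86, Q=38): 2 rows → S takes values {4, 8} — violation — fails.
(iii) S -> P: every LHS value maps to a single RHS value — holds.
1 of the 3 dependencies holds.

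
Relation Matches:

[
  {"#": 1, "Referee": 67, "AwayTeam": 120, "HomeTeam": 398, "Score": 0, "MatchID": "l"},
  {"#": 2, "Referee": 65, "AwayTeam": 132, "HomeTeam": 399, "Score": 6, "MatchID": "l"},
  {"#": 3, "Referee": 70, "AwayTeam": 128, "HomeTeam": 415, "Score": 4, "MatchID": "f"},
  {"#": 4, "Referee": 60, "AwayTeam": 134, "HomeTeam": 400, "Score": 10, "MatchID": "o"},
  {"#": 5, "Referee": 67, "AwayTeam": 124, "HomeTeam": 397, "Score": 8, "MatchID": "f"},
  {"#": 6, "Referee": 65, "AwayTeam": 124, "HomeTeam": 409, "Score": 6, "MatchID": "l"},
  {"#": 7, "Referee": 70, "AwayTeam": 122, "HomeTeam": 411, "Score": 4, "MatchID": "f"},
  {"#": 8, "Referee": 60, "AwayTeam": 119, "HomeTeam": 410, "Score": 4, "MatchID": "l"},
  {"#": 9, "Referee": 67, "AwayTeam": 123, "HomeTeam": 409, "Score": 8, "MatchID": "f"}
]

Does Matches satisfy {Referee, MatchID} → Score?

(Referee=67, MatchID=l): row 1 → Score = 0 ✓
(Referee=65, MatchID=l): rows 2, 6 → Score = 6, 6 ✓
(Referee=70, MatchID=f): rows 3, 7 → Score = 4, 4 ✓
(Referee=60, MatchID=o): row 4 → Score = 10 ✓
(Referee=67, MatchID=f): rows 5, 9 → Score = 8, 8 ✓
(Referee=60, MatchID=l): row 8 → Score = 4 ✓
Every {Referee, MatchID} value is associated with a single Score value, so {Referee, MatchID} → Score holds.

Yes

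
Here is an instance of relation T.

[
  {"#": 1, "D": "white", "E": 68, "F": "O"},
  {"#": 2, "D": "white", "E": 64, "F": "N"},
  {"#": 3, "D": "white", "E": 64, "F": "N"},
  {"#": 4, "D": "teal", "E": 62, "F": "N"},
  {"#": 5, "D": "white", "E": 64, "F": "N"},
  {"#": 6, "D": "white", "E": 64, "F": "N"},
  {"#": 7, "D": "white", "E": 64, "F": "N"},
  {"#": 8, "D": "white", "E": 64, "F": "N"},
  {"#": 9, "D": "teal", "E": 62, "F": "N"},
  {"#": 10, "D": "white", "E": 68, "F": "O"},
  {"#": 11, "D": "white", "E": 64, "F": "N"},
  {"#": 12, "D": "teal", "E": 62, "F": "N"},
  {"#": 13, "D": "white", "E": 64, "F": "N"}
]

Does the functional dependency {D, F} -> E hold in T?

Yes

(D=white, F=O): rows 1, 10 → E = 68, 68 ✓
(D=white, F=N): rows 2, 3, 5, 6, 7, 8, 11, 13 → E = 64, 64, 64, 64, 64, 64, 64, 64 ✓
(D=teal, F=N): rows 4, 9, 12 → E = 62, 62, 62 ✓
Every {D, F} value is associated with a single E value, so {D, F} -> E holds.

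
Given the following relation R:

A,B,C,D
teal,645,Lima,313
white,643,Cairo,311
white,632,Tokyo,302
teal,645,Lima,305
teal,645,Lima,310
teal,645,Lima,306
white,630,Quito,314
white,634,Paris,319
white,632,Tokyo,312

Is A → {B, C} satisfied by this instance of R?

A=teal: 4 rows → {B,C} = (645, Lima), (645, Lima), (645, Lima), (645, Lima) ✓
A=white: 5 rows → {B,C} takes values {(643, Cairo), (632, Tokyo), (630, Quito), (634, Paris)} — violation
Two rows agree on A but differ on {B, C}, so A → {B, C} does not hold.

No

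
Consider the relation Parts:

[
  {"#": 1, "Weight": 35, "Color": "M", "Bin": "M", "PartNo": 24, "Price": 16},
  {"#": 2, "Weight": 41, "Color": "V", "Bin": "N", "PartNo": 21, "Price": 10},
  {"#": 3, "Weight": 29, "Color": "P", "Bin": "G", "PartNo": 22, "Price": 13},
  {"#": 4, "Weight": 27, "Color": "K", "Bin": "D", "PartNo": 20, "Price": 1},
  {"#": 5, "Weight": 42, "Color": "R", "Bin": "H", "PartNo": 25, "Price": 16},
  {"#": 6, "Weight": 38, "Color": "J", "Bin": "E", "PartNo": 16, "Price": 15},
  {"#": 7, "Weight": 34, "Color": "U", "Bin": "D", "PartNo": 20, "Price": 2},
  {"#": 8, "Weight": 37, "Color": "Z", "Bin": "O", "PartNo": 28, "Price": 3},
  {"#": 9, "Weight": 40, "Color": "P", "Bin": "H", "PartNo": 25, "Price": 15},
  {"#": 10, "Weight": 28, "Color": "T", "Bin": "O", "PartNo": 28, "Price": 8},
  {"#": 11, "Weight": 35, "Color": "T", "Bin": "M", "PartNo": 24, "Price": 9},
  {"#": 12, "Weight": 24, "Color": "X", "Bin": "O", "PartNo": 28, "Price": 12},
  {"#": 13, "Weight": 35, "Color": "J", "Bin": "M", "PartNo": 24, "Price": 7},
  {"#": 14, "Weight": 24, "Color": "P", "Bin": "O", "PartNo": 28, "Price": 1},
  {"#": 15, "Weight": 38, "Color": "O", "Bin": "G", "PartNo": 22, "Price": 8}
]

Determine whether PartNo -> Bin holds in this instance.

PartNo=24: rows 1, 11, 13 → Bin = M, M, M ✓
PartNo=21: row 2 → Bin = N ✓
PartNo=22: rows 3, 15 → Bin = G, G ✓
PartNo=20: rows 4, 7 → Bin = D, D ✓
PartNo=25: rows 5, 9 → Bin = H, H ✓
PartNo=16: row 6 → Bin = E ✓
PartNo=28: rows 8, 10, 12, 14 → Bin = O, O, O, O ✓
Every PartNo value is associated with a single Bin value, so PartNo -> Bin holds.

Yes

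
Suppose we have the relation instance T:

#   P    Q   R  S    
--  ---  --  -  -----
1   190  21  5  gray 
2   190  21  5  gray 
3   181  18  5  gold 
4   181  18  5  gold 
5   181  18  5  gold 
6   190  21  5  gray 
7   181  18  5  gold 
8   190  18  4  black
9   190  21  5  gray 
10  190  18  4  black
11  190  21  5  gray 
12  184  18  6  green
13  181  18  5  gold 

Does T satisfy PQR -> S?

(P=190, Q=21, R=5): rows 1, 2, 6, 9, 11 → S = gray, gray, gray, gray, gray ✓
(P=181, Q=18, R=5): rows 3, 4, 5, 7, 13 → S = gold, gold, gold, gold, gold ✓
(P=190, Q=18, R=4): rows 8, 10 → S = black, black ✓
(P=184, Q=18, R=6): row 12 → S = green ✓
Every PQR value is associated with a single S value, so PQR -> S holds.

Yes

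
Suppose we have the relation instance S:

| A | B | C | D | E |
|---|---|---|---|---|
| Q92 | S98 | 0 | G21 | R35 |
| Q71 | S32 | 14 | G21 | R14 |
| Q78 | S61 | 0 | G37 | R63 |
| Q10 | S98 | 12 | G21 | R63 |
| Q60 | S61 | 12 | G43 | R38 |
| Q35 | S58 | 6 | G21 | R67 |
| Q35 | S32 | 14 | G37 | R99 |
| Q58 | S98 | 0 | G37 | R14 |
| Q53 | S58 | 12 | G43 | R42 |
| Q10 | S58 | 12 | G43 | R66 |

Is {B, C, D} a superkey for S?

Two distinct rows share (B=S58, C=12, D=G43), so {B, C, D} does not determine every attribute — not a superkey.

No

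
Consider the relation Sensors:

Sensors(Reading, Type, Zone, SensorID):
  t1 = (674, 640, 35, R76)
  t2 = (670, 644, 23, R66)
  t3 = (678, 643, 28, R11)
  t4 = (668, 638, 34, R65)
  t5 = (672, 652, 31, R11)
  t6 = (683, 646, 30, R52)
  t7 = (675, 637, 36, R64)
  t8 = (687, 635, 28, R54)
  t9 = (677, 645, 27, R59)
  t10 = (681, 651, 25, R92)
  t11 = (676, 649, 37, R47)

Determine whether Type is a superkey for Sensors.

Yes

All 11 rows have distinct Type values, so Type → (all attributes) holds and Type is a superkey.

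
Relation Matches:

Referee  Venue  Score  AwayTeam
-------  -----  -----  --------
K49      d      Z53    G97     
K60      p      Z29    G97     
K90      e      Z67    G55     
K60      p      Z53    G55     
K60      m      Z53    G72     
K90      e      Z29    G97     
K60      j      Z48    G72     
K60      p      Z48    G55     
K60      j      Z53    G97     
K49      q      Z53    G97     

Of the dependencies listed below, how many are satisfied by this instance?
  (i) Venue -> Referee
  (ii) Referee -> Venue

(i) Venue -> Referee: every LHS value maps to a single RHS value — holds.
(ii) Referee -> Venue: Referee=K49: 2 rows → Venue takes values {d, q} — violation; Referee=K60: 6 rows → Venue takes values {p, m, j} — violation — fails.
1 of the 2 dependencies holds.

1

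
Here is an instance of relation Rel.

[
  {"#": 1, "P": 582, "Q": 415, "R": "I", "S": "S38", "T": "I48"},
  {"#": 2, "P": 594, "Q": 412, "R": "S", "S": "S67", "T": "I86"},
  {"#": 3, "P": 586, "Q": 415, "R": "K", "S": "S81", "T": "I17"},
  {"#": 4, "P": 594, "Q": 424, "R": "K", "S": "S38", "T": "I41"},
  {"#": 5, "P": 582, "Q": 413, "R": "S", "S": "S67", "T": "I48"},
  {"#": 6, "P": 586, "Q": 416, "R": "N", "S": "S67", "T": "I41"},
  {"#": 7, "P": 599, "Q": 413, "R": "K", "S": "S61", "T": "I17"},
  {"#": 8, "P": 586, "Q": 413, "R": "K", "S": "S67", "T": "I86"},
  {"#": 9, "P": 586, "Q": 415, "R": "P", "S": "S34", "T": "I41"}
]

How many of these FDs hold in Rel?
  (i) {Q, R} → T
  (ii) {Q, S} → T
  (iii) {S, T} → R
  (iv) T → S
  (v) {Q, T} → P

(i) {Q, R} → T: (Q=413, R=K): rows 7, 8 → T takes values {I17, I86} — violation — fails.
(ii) {Q, S} → T: (Q=413, S=S67): rows 5, 8 → T takes values {I48, I86} — violation — fails.
(iii) {S, T} → R: (S=S67, T=I86): rows 2, 8 → R takes values {S, K} — violation — fails.
(iv) T → S: T=I48: rows 1, 5 → S takes values {S38, S67} — violation; T=I17: rows 3, 7 → S takes values {S81, S61} — violation; T=I41: rows 4, 6, 9 → S takes values {S38, S67, S34} — violation — fails.
(v) {Q, T} → P: every LHS value maps to a single RHS value — holds.
1 of the 5 dependencies holds.

1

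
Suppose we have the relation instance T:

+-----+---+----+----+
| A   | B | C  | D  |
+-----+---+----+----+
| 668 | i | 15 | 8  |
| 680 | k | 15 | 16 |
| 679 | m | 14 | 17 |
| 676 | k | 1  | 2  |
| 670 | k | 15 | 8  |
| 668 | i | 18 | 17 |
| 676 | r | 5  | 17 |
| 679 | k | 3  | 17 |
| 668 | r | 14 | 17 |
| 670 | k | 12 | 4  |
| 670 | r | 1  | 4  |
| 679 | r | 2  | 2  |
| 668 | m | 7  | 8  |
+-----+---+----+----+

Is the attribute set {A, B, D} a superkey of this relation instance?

All 13 rows have distinct {A, B, D} values, so {A, B, D} → (all attributes) holds and {A, B, D} is a superkey.

Yes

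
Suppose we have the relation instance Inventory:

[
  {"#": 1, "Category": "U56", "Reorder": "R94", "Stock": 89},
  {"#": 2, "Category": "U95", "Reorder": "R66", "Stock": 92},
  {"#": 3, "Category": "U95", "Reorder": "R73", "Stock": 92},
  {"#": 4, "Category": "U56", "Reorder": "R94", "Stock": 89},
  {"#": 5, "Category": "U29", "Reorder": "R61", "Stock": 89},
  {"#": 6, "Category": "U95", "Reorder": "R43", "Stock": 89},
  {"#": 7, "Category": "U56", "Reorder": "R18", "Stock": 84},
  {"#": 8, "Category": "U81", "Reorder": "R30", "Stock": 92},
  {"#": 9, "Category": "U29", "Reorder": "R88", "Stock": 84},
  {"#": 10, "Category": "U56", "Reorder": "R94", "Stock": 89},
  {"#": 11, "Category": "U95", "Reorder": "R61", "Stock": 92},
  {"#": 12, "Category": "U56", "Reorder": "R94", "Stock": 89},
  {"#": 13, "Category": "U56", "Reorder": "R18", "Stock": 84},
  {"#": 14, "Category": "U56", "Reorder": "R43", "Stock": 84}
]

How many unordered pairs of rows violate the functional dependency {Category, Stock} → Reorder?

5

(Category=U56, Stock=89): all 4 rows agree on Reorder — 0 pairs.
(Category=U95, Stock=92): violating pairs (2,3), (2,11), (3,11) — 3 pairs.
(Category=U56, Stock=84): violating pairs (7,14), (13,14) — 2 pairs.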